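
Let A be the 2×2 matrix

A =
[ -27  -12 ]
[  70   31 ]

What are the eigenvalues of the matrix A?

1, 3

det(A - λI) = (-27 - λ)(31 - λ) - (-12)·(70) = λ^2 - 4λ + 3.
This factors as (λ - 1)·(λ - 3) = 0.
Eigenvalues: 1, 3.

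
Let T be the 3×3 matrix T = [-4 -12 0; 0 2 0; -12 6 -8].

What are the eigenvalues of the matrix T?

-8, -4, 2

Set up det(rI - T) = 0.
Expanding along the first row, p(r) = r^3 + 10r^2 + 8r - 64.
Try r = 2: p(2) = 0, so 2 is a root.
Factor out (r - 2): p(r) = (r - 2)·(r^2 + 12r + 32).
The quadratic factors as (r + 8)·(r + 4).
Eigenvalues: -8, -4, 2.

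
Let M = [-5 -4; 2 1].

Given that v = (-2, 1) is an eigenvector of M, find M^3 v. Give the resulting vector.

First find the eigenvalue: Mv = (6, -3) = -3·(-2, 1), so λ = -3.
Then M^3 v = λ^3·v = (-3)^3·(-2, 1) = -27·(-2, 1) = (54, -27).

(54, -27)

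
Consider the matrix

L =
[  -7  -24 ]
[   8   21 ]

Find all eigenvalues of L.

5, 9

det(L - λI) = (-7 - λ)(21 - λ) - (-24)·(8) = λ^2 - 14λ + 45.
This factors as (λ - 5)·(λ - 9) = 0.
Eigenvalues: 5, 9.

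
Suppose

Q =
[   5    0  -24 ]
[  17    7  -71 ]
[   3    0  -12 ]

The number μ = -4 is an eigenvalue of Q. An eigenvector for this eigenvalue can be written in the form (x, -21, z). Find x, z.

-24, -9

We need (Q + 4I)v = 0.
Q + 4I = [[9, 0, -24], [17, 11, -71], [3, 0, -8]].
Row 1: (9)·x + (0)·-21 + (-24)·z = 0
Row 2: (17)·x + (11)·-21 + (-71)·z = 0
Row 3: (3)·x + (0)·-21 + (-8)·z = 0
Solving gives x = -24, z = -9.
Check: Q·(-24, -21, -9) = (96, 84, 36) = -4·(-24, -21, -9).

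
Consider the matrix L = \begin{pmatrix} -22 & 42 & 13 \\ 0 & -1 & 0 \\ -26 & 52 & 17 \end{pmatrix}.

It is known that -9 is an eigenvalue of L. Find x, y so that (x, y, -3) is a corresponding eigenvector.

-3, 0

We need (L + 9I)v = 0.
L + 9I = [[-13, 42, 13], [0, 8, 0], [-26, 52, 26]].
Row 1: (-13)·x + (42)·y + (13)·-3 = 0
Row 2: (0)·x + (8)·y + (0)·-3 = 0
Row 3: (-26)·x + (52)·y + (26)·-3 = 0
Solving gives x = -3, y = 0.
Check: L·(-3, 0, -3) = (27, 0, 27) = -9·(-3, 0, -3).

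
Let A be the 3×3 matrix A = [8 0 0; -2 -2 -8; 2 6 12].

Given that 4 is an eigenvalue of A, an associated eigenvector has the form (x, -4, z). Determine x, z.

0, 3

We need (A - 4I)v = 0.
A - 4I = [[4, 0, 0], [-2, -6, -8], [2, 6, 8]].
Row 1: (4)·x + (0)·-4 + (0)·z = 0
Row 2: (-2)·x + (-6)·-4 + (-8)·z = 0
Row 3: (2)·x + (6)·-4 + (8)·z = 0
Solving gives x = 0, z = 3.
Check: A·(0, -4, 3) = (0, -16, 12) = 4·(0, -4, 3).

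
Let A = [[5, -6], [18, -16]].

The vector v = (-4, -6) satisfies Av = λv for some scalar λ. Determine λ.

Compute Av: A·(-4, -6) = (16, 24).
Since Av = λv, compare component 1: 16 = λ·-4, so λ = -4.

-4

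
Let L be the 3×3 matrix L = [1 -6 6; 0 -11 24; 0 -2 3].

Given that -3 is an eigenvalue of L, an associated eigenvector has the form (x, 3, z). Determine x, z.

We need (L + 3I)v = 0.
L + 3I = [[4, -6, 6], [0, -8, 24], [0, -2, 6]].
Row 1: (4)·x + (-6)·3 + (6)·z = 0
Row 2: (0)·x + (-8)·3 + (24)·z = 0
Row 3: (0)·x + (-2)·3 + (6)·z = 0
Solving gives x = 3, z = 1.
Check: L·(3, 3, 1) = (-9, -9, -3) = -3·(3, 3, 1).

3, 1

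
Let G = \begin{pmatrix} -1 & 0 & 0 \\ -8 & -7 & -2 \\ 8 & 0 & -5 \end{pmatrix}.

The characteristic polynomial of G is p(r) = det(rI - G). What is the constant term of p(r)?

p(r) = r^3 + 13r^2 + 47r + 35.
The constant term is 35.

35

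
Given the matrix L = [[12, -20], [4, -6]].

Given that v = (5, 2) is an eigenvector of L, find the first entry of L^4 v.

First find the eigenvalue: Lv = (20, 8) = 4·(5, 2), so λ = 4.
Then L^4 v = λ^4·v = 4^4·(5, 2) = 256·(5, 2) = (1280, 512).

1280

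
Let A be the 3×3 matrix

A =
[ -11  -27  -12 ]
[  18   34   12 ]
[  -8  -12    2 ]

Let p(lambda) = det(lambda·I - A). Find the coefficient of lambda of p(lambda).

206

p(lambda) = lambda^3 - 25·lambda^2 + 206·lambda - 560.
The coefficient of lambda is 206.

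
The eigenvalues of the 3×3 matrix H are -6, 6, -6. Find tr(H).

-6

trace(H) is the sum of the eigenvalues: (-6) + (6) + (-6) = -6.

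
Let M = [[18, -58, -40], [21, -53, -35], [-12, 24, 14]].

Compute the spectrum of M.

Compute the characteristic polynomial p(λ) = det(λI - M).
Expanding along the first row, p(λ) = λ^3 + 21λ^2 + 134λ + 264.
Rational-root test: λ = -4 gives p(-4) = 0.
Dividing by (λ + 4) leaves λ^2 + 17λ + 66.
The quadratic factors as (λ + 11)·(λ + 6).
Eigenvalues: -11, -6, -4.

-11, -6, -4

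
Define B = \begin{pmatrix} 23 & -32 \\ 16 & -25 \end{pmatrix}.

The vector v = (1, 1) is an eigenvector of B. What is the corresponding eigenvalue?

-9

Compute Bv: B·(1, 1) = (-9, -9).
Since Bv = λv, compare component 1: -9 = λ·1, so λ = -9.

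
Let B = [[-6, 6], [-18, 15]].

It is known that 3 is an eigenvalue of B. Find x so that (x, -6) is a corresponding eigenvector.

We need (B - 3I)v = 0.
B - 3I = [[-9, 6], [-18, 12]].
Row 1: (-9)·x + (6)·-6 = 0
Row 2: (-18)·x + (12)·-6 = 0
Solving gives x = -4.
Check: B·(-4, -6) = (-12, -18) = 3·(-4, -6).

-4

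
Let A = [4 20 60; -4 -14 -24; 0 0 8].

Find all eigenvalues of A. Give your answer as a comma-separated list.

-6, -4, 8

Set up det(rI - A) = 0.
Expanding the 3×3 determinant: p(r) = r^3 + 2r^2 - 56r - 192.
Rational-root test: r = 8 gives p(8) = 0.
Dividing by (r - 8) leaves r^2 + 10r + 24.
The quadratic factors as (r + 6)·(r + 4).
Eigenvalues: -6, -4, 8.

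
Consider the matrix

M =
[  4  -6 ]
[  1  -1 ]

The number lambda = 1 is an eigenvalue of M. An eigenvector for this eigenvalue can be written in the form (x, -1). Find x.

-2

We need (M - 1I)v = 0.
M - 1I = [[3, -6], [1, -2]].
Row 1: (3)·x + (-6)·-1 = 0
Row 2: (1)·x + (-2)·-1 = 0
Solving gives x = -2.
Check: M·(-2, -1) = (-2, -1) = 1·(-2, -1).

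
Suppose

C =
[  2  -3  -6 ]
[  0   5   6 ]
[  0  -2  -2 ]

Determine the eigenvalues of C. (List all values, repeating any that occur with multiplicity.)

Compute the characteristic polynomial p(lambda) = det(lambda·I - C).
Cofactor expansion gives p(lambda) = lambda^3 - 5·lambda^2 + 8·lambda - 4.
Try lambda = 2: p(2) = 0, so 2 is a root.
Dividing by (lambda - 2) leaves lambda^2 - 3·lambda + 2.
The quadratic factors as (lambda - 1)·(lambda - 2).
Eigenvalues: 1, 2, 2.

1, 2, 2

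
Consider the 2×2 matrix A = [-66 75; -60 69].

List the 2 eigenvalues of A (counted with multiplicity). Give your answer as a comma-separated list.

det(A - tI) = (-66 - t)(69 - t) - (75)·(-60) = t^2 - 3t - 54.
This factors as (t + 6)·(t - 9) = 0.
Eigenvalues: -6, 9.

-6, 9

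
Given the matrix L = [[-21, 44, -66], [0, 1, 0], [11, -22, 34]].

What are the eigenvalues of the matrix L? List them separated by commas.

Set up det(tI - L) = 0.
Expanding the 3×3 determinant: p(t) = t^3 - 14t^2 + 25t - 12.
Rational-root test: t = 12 gives p(12) = 0.
Factor out (t - 12): p(t) = (t - 12)·(t^2 - 2t + 1).
The quadratic factor is (t - 1)^2.
Eigenvalues: 1, 1, 12.

1, 1, 12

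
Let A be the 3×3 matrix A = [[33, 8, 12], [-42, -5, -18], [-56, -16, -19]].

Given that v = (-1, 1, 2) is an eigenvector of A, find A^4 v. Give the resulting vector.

(-1, 1, 2)

First find the eigenvalue: Av = (-1, 1, 2) = 1·(-1, 1, 2), so λ = 1.
Then A^4 v = λ^4·v = 1^4·(-1, 1, 2) = 1·(-1, 1, 2) = (-1, 1, 2).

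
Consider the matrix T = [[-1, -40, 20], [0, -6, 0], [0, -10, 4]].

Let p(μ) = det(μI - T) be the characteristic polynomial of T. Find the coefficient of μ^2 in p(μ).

3

The coefficient of μ^2 of det(μI - T) is −trace(T).
trace(T) = (-1) + (-6) + (4) = -3, so the coefficient is 3.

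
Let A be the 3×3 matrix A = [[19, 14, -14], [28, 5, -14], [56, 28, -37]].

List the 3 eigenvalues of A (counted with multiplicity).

Set up det(rI - A) = 0.
Expanding the 3×3 determinant: p(r) = r^3 + 13r^2 - 9r - 405.
Rational-root test: r = 5 gives p(5) = 0.
Dividing by (r - 5) leaves r^2 + 18r + 81.
The quadratic factor is (r + 9)^2.
Eigenvalues: -9, -9, 5.

-9, -9, 5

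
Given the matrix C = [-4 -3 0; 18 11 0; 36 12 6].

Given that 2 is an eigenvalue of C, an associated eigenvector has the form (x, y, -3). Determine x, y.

We need (C - 2I)v = 0.
C - 2I = [[-6, -3, 0], [18, 9, 0], [36, 12, 4]].
Row 1: (-6)·x + (-3)·y + (0)·-3 = 0
Row 2: (18)·x + (9)·y + (0)·-3 = 0
Row 3: (36)·x + (12)·y + (4)·-3 = 0
Solving gives x = 1, y = -2.
Check: C·(1, -2, -3) = (2, -4, -6) = 2·(1, -2, -3).

1, -2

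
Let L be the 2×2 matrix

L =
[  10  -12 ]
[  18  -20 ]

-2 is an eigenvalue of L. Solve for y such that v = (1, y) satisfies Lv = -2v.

1

We need (L + 2I)v = 0.
L + 2I = [[12, -12], [18, -18]].
Row 1: (12)·1 + (-12)·y = 0
Row 2: (18)·1 + (-18)·y = 0
Solving gives y = 1.
Check: L·(1, 1) = (-2, -2) = -2·(1, 1).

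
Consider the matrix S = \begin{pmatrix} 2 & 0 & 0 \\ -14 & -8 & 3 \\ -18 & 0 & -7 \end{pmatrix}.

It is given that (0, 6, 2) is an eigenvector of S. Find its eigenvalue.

-7

Compute Sv: S·(0, 6, 2) = (0, -42, -14).
Since Sv = λv, compare component 2: -42 = λ·6, so λ = -7.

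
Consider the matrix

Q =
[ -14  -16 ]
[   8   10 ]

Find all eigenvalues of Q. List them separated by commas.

-6, 2

det(Q - λI) = (-14 - λ)(10 - λ) - (-16)·(8) = λ^2 + 4λ - 12.
This factors as (λ + 6)·(λ - 2) = 0.
Eigenvalues: -6, 2.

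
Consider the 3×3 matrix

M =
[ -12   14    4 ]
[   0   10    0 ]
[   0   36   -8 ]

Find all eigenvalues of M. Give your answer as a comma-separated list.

The characteristic polynomial is p(r) = det(rI - M).
Expanding along the first row, p(r) = r^3 + 10r^2 - 104r - 960.
Rational-root test: r = -8 gives p(-8) = 0.
Dividing by (r + 8) leaves r^2 + 2r - 120.
The quadratic factors as (r + 12)·(r - 10).
Eigenvalues: -12, -8, 10.

-12, -8, 10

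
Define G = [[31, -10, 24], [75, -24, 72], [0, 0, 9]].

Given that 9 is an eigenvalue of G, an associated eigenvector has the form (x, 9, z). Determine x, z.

We need (G - 9I)v = 0.
G - 9I = [[22, -10, 24], [75, -33, 72], [0, 0, 0]].
Row 1: (22)·x + (-10)·9 + (24)·z = 0
Row 2: (75)·x + (-33)·9 + (72)·z = 0
Row 3: (0)·x + (0)·9 + (0)·z = 0
Solving gives x = 3, z = 1.
Check: G·(3, 9, 1) = (27, 81, 9) = 9·(3, 9, 1).

3, 1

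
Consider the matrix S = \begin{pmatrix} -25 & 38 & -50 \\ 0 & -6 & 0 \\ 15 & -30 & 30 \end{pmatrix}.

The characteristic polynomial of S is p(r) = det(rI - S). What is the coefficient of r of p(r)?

p(r) = r^3 + r^2 - 30r.
The coefficient of r is -30.

-30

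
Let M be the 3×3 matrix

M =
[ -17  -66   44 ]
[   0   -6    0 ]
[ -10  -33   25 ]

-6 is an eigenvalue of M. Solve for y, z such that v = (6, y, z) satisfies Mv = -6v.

We need (M + 6I)v = 0.
M + 6I = [[-11, -66, 44], [0, 0, 0], [-10, -33, 31]].
Row 1: (-11)·6 + (-66)·y + (44)·z = 0
Row 2: (0)·6 + (0)·y + (0)·z = 0
Row 3: (-10)·6 + (-33)·y + (31)·z = 0
Solving gives y = 1, z = 3.
Check: M·(6, 1, 3) = (-36, -6, -18) = -6·(6, 1, 3).

1, 3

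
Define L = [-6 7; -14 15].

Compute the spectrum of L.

det(L - rI) = (-6 - r)(15 - r) - (7)·(-14) = r^2 - 9r + 8.
This factors as (r - 1)·(r - 8) = 0.
Eigenvalues: 1, 8.

1, 8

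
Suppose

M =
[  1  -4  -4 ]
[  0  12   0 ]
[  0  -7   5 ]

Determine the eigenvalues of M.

1, 5, 12

Set up det(λI - M) = 0.
Expanding along the first row, p(λ) = λ^3 - 18λ^2 + 77λ - 60.
Rational-root test: λ = 1 gives p(1) = 0.
Factor out (λ - 1): p(λ) = (λ - 1)·(λ^2 - 17λ + 60).
The quadratic factors as (λ - 5)·(λ - 12).
Eigenvalues: 1, 5, 12.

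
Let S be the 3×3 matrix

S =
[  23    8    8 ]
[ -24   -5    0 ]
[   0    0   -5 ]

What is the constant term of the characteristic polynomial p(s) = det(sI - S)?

p(0) = det(0·I − S) = det(−S) = (−1)^3·det(S).
det(S) = -385, so p(0) = 385.

385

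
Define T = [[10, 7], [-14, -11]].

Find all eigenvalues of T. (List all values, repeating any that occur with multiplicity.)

-4, 3

det(T - rI) = (10 - r)(-11 - r) - (7)·(-14) = r^2 + r - 12.
This factors as (r + 4)·(r - 3) = 0.
Eigenvalues: -4, 3.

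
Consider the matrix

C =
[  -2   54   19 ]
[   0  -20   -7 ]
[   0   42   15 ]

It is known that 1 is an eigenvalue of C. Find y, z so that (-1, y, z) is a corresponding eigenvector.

We need (C - 1I)v = 0.
C - 1I = [[-3, 54, 19], [0, -21, -7], [0, 42, 14]].
Row 1: (-3)·-1 + (54)·y + (19)·z = 0
Row 2: (0)·-1 + (-21)·y + (-7)·z = 0
Row 3: (0)·-1 + (42)·y + (14)·z = 0
Solving gives y = 1, z = -3.
Check: C·(-1, 1, -3) = (-1, 1, -3) = 1·(-1, 1, -3).

1, -3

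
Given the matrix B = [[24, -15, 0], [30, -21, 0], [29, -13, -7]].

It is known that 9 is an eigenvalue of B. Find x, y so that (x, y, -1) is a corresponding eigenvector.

We need (B - 9I)v = 0.
B - 9I = [[15, -15, 0], [30, -30, 0], [29, -13, -16]].
Row 1: (15)·x + (-15)·y + (0)·-1 = 0
Row 2: (30)·x + (-30)·y + (0)·-1 = 0
Row 3: (29)·x + (-13)·y + (-16)·-1 = 0
Solving gives x = -1, y = -1.
Check: B·(-1, -1, -1) = (-9, -9, -9) = 9·(-1, -1, -1).

-1, -1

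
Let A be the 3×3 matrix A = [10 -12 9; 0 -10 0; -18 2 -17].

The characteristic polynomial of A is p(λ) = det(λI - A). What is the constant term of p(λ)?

p(λ) = λ^3 + 17λ^2 + 62λ - 80.
The constant term is -80.

-80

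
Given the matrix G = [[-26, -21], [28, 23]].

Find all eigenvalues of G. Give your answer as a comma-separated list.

det(G - tI) = (-26 - t)(23 - t) - (-21)·(28) = t^2 + 3t - 10.
This factors as (t + 5)·(t - 2) = 0.
Eigenvalues: -5, 2.

-5, 2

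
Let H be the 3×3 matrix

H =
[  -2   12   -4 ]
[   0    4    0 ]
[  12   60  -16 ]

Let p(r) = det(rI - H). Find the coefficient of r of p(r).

8

p(r) = r^3 + 14r^2 + 8r - 320.
The coefficient of r is 8.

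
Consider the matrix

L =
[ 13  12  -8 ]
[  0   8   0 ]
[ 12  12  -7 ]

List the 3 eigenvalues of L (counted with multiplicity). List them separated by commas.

Set up det(λI - L) = 0.
Expanding the 3×3 determinant: p(λ) = λ^3 - 14λ^2 + 53λ - 40.
Since p(1) = 0, λ = 1 is a root.
Factor out (λ - 1): p(λ) = (λ - 1)·(λ^2 - 13λ + 40).
The quadratic factors as (λ - 5)·(λ - 8).
Eigenvalues: 1, 5, 8.

1, 5, 8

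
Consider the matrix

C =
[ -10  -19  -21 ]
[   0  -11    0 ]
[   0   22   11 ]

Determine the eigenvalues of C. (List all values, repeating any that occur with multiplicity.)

-11, -10, 11

The characteristic polynomial is p(μ) = det(μI - C).
Cofactor expansion gives p(μ) = μ^3 + 10μ^2 - 121μ - 1210.
Rational-root test: μ = -10 gives p(-10) = 0.
Factor out (μ + 10): p(μ) = (μ + 10)·(μ^2 - 121).
The quadratic factors as (μ + 11)·(μ - 11).
Eigenvalues: -11, -10, 11.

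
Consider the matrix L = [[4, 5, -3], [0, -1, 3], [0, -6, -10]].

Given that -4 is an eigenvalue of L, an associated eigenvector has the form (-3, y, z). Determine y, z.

3, -3

We need (L + 4I)v = 0.
L + 4I = [[8, 5, -3], [0, 3, 3], [0, -6, -6]].
Row 1: (8)·-3 + (5)·y + (-3)·z = 0
Row 2: (0)·-3 + (3)·y + (3)·z = 0
Row 3: (0)·-3 + (-6)·y + (-6)·z = 0
Solving gives y = 3, z = -3.
Check: L·(-3, 3, -3) = (12, -12, 12) = -4·(-3, 3, -3).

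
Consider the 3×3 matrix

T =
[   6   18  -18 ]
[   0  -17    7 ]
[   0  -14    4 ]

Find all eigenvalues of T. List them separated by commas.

-10, -3, 6

Compute the characteristic polynomial p(λ) = det(λI - T).
Cofactor expansion gives p(λ) = λ^3 + 7λ^2 - 48λ - 180.
Since p(-3) = 0, λ = -3 is a root.
Factor out (λ + 3): p(λ) = (λ + 3)·(λ^2 + 4λ - 60).
The quadratic factors as (λ + 10)·(λ - 6).
Eigenvalues: -10, -3, 6.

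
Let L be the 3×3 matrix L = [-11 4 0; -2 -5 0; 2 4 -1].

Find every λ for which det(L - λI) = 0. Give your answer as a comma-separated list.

-9, -7, -1

The characteristic polynomial is p(μ) = det(μI - L).
Expanding along the first row, p(μ) = μ^3 + 17μ^2 + 79μ + 63.
Try μ = -7: p(-7) = 0, so -7 is a root.
Factor out (μ + 7): p(μ) = (μ + 7)·(μ^2 + 10μ + 9).
The quadratic factors as (μ + 9)·(μ + 1).
Eigenvalues: -9, -7, -1.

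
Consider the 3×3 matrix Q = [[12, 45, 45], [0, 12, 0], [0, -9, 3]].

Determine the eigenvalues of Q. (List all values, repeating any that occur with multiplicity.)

The characteristic polynomial is p(λ) = det(λI - Q).
Expanding the 3×3 determinant: p(λ) = λ^3 - 27λ^2 + 216λ - 432.
Try λ = 12: p(12) = 0, so 12 is a root.
Factor out (λ - 12): p(λ) = (λ - 12)·(λ^2 - 15λ + 36).
The quadratic factors as (λ - 3)·(λ - 12).
Eigenvalues: 3, 12, 12.

3, 12, 12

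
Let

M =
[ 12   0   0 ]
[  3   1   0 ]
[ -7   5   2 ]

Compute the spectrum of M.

M is lower triangular, so its eigenvalues are the diagonal entries.
Diagonal: 12, 1, 2.

1, 2, 12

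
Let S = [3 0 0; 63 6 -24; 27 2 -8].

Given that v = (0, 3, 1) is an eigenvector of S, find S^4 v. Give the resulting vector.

(0, 48, 16)

First find the eigenvalue: Sv = (0, -6, -2) = -2·(0, 3, 1), so λ = -2.
Then S^4 v = λ^4·v = (-2)^4·(0, 3, 1) = 16·(0, 3, 1) = (0, 48, 16).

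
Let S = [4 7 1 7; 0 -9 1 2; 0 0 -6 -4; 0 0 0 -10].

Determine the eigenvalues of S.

S is upper triangular, so its eigenvalues are the diagonal entries.
Diagonal: 4, -9, -6, -10.

-10, -9, -6, 4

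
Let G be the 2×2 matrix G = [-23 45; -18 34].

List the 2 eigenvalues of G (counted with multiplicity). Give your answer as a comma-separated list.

det(G - sI) = (-23 - s)(34 - s) - (45)·(-18) = s^2 - 11s + 28.
This factors as (s - 4)·(s - 7) = 0.
Eigenvalues: 4, 7.

4, 7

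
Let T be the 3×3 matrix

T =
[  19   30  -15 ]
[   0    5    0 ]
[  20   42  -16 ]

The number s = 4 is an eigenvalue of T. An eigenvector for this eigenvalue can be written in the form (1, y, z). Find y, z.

We need (T - 4I)v = 0.
T - 4I = [[15, 30, -15], [0, 1, 0], [20, 42, -20]].
Row 1: (15)·1 + (30)·y + (-15)·z = 0
Row 2: (0)·1 + (1)·y + (0)·z = 0
Row 3: (20)·1 + (42)·y + (-20)·z = 0
Solving gives y = 0, z = 1.
Check: T·(1, 0, 1) = (4, 0, 4) = 4·(1, 0, 1).

0, 1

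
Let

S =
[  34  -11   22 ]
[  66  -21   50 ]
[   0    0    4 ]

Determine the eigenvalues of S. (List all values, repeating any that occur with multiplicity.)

Set up det(μI - S) = 0.
Expanding the 3×3 determinant: p(μ) = μ^3 - 17μ^2 + 64μ - 48.
Try μ = 1: p(1) = 0, so 1 is a root.
Dividing by (μ - 1) leaves μ^2 - 16μ + 48.
The quadratic factors as (μ - 4)·(μ - 12).
Eigenvalues: 1, 4, 12.

1, 4, 12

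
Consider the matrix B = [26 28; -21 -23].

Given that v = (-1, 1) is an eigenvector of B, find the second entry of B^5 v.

-32

First find the eigenvalue: Bv = (2, -2) = -2·(-1, 1), so λ = -2.
Then B^5 v = λ^5·v = (-2)^5·(-1, 1) = -32·(-1, 1) = (32, -32).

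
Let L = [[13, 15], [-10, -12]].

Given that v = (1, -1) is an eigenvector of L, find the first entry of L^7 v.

-128

First find the eigenvalue: Lv = (-2, 2) = -2·(1, -1), so λ = -2.
Then L^7 v = λ^7·v = (-2)^7·(1, -1) = -128·(1, -1) = (-128, 128).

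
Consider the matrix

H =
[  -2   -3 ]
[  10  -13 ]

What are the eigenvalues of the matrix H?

det(H - lambda·I) = (-2 - lambda)(-13 - lambda) - (-3)·(10) = lambda^2 + 15·lambda + 56.
This factors as (lambda + 8)·(lambda + 7) = 0.
Eigenvalues: -8, -7.

-8, -7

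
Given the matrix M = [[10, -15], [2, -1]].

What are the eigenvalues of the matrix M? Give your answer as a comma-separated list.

4, 5

det(M - μI) = (10 - μ)(-1 - μ) - (-15)·(2) = μ^2 - 9μ + 20.
This factors as (μ - 4)·(μ - 5) = 0.
Eigenvalues: 4, 5.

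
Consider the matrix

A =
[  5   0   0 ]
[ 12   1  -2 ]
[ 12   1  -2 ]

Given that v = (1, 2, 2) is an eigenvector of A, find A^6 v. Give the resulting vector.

(15625, 31250, 31250)

First find the eigenvalue: Av = (5, 10, 10) = 5·(1, 2, 2), so λ = 5.
Then A^6 v = λ^6·v = 5^6·(1, 2, 2) = 15625·(1, 2, 2) = (15625, 31250, 31250).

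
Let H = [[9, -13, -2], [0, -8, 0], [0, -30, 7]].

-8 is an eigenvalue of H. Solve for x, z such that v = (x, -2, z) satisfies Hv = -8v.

We need (H + 8I)v = 0.
H + 8I = [[17, -13, -2], [0, 0, 0], [0, -30, 15]].
Row 1: (17)·x + (-13)·-2 + (-2)·z = 0
Row 2: (0)·x + (0)·-2 + (0)·z = 0
Row 3: (0)·x + (-30)·-2 + (15)·z = 0
Solving gives x = -2, z = -4.
Check: H·(-2, -2, -4) = (16, 16, 32) = -8·(-2, -2, -4).

-2, -4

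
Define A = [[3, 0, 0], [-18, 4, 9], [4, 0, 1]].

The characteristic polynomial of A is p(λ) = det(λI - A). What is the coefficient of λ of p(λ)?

19

p(λ) = λ^3 - 8λ^2 + 19λ - 12.
The coefficient of λ is 19.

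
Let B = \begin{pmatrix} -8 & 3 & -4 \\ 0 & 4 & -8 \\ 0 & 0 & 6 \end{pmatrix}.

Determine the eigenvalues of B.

-8, 4, 6

B is upper triangular, so its eigenvalues are the diagonal entries.
Diagonal: -8, 4, 6.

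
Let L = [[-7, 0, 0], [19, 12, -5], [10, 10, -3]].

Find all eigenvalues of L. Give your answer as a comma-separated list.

The characteristic polynomial is p(t) = det(tI - L).
Expanding the 3×3 determinant: p(t) = t^3 - 2t^2 - 49t + 98.
Try t = 2: p(2) = 0, so 2 is a root.
Factor out (t - 2): p(t) = (t - 2)·(t^2 - 49).
The quadratic factors as (t + 7)·(t - 7).
Eigenvalues: -7, 2, 7.

-7, 2, 7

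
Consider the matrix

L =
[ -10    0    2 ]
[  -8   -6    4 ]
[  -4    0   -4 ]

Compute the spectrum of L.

The characteristic polynomial is p(t) = det(tI - L).
Expanding along the first row, p(t) = t^3 + 20t^2 + 132t + 288.
Since p(-6) = 0, t = -6 is a root.
Dividing by (t + 6) leaves t^2 + 14t + 48.
The quadratic factors as (t + 8)·(t + 6).
Eigenvalues: -8, -6, -6.

-8, -6, -6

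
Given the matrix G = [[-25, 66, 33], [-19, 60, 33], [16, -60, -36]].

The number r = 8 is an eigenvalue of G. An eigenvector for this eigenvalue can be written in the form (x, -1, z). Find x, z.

We need (G - 8I)v = 0.
G - 8I = [[-33, 66, 33], [-19, 52, 33], [16, -60, -44]].
Row 1: (-33)·x + (66)·-1 + (33)·z = 0
Row 2: (-19)·x + (52)·-1 + (33)·z = 0
Row 3: (16)·x + (-60)·-1 + (-44)·z = 0
Solving gives x = -1, z = 1.
Check: G·(-1, -1, 1) = (-8, -8, 8) = 8·(-1, -1, 1).

-1, 1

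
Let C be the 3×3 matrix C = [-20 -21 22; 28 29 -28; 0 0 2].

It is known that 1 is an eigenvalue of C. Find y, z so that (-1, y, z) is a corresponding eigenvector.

1, 0

We need (C - 1I)v = 0.
C - 1I = [[-21, -21, 22], [28, 28, -28], [0, 0, 1]].
Row 1: (-21)·-1 + (-21)·y + (22)·z = 0
Row 2: (28)·-1 + (28)·y + (-28)·z = 0
Row 3: (0)·-1 + (0)·y + (1)·z = 0
Solving gives y = 1, z = 0.
Check: C·(-1, 1, 0) = (-1, 1, 0) = 1·(-1, 1, 0).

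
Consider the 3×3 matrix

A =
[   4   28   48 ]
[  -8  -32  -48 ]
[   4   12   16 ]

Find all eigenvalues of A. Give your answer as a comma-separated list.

-8, -4, 0

Compute the characteristic polynomial p(μ) = det(μI - A).
Cofactor expansion gives p(μ) = μ^3 + 12μ^2 + 32μ.
Try μ = 0: p(0) = 0, so 0 is a root.
Factor out μ: p(μ) = μ·(μ^2 + 12μ + 32).
The quadratic factors as (μ + 8)·(μ + 4).
Eigenvalues: -8, -4, 0.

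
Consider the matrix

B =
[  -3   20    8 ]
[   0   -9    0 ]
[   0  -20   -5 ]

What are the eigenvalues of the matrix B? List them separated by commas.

-9, -5, -3

Set up det(lambda·I - B) = 0.
Cofactor expansion gives p(lambda) = lambda^3 + 17·lambda^2 + 87·lambda + 135.
Try lambda = -3: p(-3) = 0, so -3 is a root.
Dividing by (lambda + 3) leaves lambda^2 + 14·lambda + 45.
The quadratic factors as (lambda + 9)·(lambda + 5).
Eigenvalues: -9, -5, -3.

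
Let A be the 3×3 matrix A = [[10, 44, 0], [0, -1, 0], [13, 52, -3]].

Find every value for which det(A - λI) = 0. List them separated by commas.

The characteristic polynomial is p(λ) = det(λI - A).
Expanding along the first row, p(λ) = λ^3 - 6λ^2 - 37λ - 30.
Since p(10) = 0, λ = 10 is a root.
Dividing by (λ - 10) leaves λ^2 + 4λ + 3.
The quadratic factors as (λ + 3)·(λ + 1).
Eigenvalues: -3, -1, 10.

-3, -1, 10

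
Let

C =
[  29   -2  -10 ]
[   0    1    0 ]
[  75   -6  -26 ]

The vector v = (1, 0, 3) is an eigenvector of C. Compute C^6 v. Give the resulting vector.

First find the eigenvalue: Cv = (-1, 0, -3) = -1·(1, 0, 3), so λ = -1.
Then C^6 v = λ^6·v = (-1)^6·(1, 0, 3) = 1·(1, 0, 3) = (1, 0, 3).

(1, 0, 3)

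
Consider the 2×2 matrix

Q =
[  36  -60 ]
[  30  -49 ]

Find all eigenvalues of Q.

-9, -4

det(Q - rI) = (36 - r)(-49 - r) - (-60)·(30) = r^2 + 13r + 36.
This factors as (r + 9)·(r + 4) = 0.
Eigenvalues: -9, -4.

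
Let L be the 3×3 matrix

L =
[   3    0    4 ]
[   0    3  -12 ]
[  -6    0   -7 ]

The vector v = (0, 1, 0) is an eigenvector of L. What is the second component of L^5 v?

243

First find the eigenvalue: Lv = (0, 3, 0) = 3·(0, 1, 0), so λ = 3.
Then L^5 v = λ^5·v = 3^5·(0, 1, 0) = 243·(0, 1, 0) = (0, 243, 0).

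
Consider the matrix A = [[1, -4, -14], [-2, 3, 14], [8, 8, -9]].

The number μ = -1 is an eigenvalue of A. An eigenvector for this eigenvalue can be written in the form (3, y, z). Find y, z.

We need (A + 1I)v = 0.
A + 1I = [[2, -4, -14], [-2, 4, 14], [8, 8, -8]].
Row 1: (2)·3 + (-4)·y + (-14)·z = 0
Row 2: (-2)·3 + (4)·y + (14)·z = 0
Row 3: (8)·3 + (8)·y + (-8)·z = 0
Solving gives y = -2, z = 1.
Check: A·(3, -2, 1) = (-3, 2, -1) = -1·(3, -2, 1).

-2, 1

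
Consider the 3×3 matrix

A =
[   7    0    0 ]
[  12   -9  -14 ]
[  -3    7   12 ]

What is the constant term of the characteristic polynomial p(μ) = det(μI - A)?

70

p(0) = det(0·I − A) = det(−A) = (−1)^3·det(A).
det(A) = -70, so p(0) = 70.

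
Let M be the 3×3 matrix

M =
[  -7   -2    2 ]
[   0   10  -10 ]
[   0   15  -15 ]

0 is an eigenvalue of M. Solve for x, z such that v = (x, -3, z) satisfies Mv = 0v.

0, -3

We need (M)v = 0.
M = [[-7, -2, 2], [0, 10, -10], [0, 15, -15]].
Row 1: (-7)·x + (-2)·-3 + (2)·z = 0
Row 2: (0)·x + (10)·-3 + (-10)·z = 0
Row 3: (0)·x + (15)·-3 + (-15)·z = 0
Solving gives x = 0, z = -3.
Check: M·(0, -3, -3) = (0, 0, 0) = 0·(0, -3, -3).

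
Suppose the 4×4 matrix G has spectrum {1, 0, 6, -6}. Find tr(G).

1

trace(G) is the sum of the eigenvalues: (1) + (0) + (6) + (-6) = 1.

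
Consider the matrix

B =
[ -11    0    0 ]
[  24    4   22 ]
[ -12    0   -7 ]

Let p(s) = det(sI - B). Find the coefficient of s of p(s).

5

p(s) = s^3 + 14s^2 + 5s - 308.
The coefficient of s is 5.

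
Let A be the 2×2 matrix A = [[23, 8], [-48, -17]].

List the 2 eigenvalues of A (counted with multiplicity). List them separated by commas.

-1, 7

det(A - tI) = (23 - t)(-17 - t) - (8)·(-48) = t^2 - 6t - 7.
This factors as (t + 1)·(t - 7) = 0.
Eigenvalues: -1, 7.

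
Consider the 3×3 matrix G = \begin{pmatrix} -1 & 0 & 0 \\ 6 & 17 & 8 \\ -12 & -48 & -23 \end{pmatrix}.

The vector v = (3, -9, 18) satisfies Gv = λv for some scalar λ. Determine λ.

-1

Compute Gv: G·(3, -9, 18) = (-3, 9, -18).
Since Gv = λv, compare component 1: -3 = λ·3, so λ = -1.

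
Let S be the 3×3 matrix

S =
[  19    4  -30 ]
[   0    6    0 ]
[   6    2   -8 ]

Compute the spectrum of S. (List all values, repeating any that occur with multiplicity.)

4, 6, 7

Compute the characteristic polynomial p(μ) = det(μI - S).
Expanding along the first row, p(μ) = μ^3 - 17μ^2 + 94μ - 168.
Since p(4) = 0, μ = 4 is a root.
Dividing by (μ - 4) leaves μ^2 - 13μ + 42.
The quadratic factors as (μ - 6)·(μ - 7).
Eigenvalues: 4, 6, 7.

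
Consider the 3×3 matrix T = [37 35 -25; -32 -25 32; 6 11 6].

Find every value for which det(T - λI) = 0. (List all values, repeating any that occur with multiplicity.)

Compute the characteristic polynomial p(s) = det(sI - T).
Expanding the 3×3 determinant: p(s) = s^3 - 18s^2 + 65s + 84.
Rational-root test: s = 12 gives p(12) = 0.
Dividing by (s - 12) leaves s^2 - 6s - 7.
The quadratic factors as (s + 1)·(s - 7).
Eigenvalues: -1, 7, 12.

-1, 7, 12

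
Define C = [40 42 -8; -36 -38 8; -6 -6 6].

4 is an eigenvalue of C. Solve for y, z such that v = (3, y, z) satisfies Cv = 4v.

-2, 3

We need (C - 4I)v = 0.
C - 4I = [[36, 42, -8], [-36, -42, 8], [-6, -6, 2]].
Row 1: (36)·3 + (42)·y + (-8)·z = 0
Row 2: (-36)·3 + (-42)·y + (8)·z = 0
Row 3: (-6)·3 + (-6)·y + (2)·z = 0
Solving gives y = -2, z = 3.
Check: C·(3, -2, 3) = (12, -8, 12) = 4·(3, -2, 3).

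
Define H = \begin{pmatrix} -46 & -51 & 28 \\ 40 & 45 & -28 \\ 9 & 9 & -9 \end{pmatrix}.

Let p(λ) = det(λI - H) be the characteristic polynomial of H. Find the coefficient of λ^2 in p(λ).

10

The coefficient of λ^2 of det(λI - H) is −trace(H).
trace(H) = (-46) + (45) + (-9) = -10, so the coefficient is 10.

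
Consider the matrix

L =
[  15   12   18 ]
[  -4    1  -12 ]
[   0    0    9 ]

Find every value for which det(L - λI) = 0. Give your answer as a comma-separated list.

Compute the characteristic polynomial p(t) = det(tI - L).
Expanding the 3×3 determinant: p(t) = t^3 - 25t^2 + 207t - 567.
Rational-root test: t = 9 gives p(9) = 0.
Dividing by (t - 9) leaves t^2 - 16t + 63.
The quadratic factors as (t - 7)·(t - 9).
Eigenvalues: 7, 9, 9.

7, 9, 9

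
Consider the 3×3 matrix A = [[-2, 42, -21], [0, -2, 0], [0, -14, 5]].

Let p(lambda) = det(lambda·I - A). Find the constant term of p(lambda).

p(lambda) = lambda^3 - lambda^2 - 16·lambda - 20.
The constant term is -20.

-20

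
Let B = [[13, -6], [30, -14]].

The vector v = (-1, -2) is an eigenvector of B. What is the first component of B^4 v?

First find the eigenvalue: Bv = (-1, -2) = 1·(-1, -2), so λ = 1.
Then B^4 v = λ^4·v = 1^4·(-1, -2) = 1·(-1, -2) = (-1, -2).

-1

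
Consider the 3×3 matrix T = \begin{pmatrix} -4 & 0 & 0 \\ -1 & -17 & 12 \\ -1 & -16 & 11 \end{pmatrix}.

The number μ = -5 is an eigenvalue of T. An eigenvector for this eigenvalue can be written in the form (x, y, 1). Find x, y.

We need (T + 5I)v = 0.
T + 5I = [[1, 0, 0], [-1, -12, 12], [-1, -16, 16]].
Row 1: (1)·x + (0)·y + (0)·1 = 0
Row 2: (-1)·x + (-12)·y + (12)·1 = 0
Row 3: (-1)·x + (-16)·y + (16)·1 = 0
Solving gives x = 0, y = 1.
Check: T·(0, 1, 1) = (0, -5, -5) = -5·(0, 1, 1).

0, 1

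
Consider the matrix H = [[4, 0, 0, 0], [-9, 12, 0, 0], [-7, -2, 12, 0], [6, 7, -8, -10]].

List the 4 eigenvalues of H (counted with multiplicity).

-10, 4, 12, 12

H is lower triangular, so its eigenvalues are the diagonal entries.
Diagonal: 4, 12, 12, -10.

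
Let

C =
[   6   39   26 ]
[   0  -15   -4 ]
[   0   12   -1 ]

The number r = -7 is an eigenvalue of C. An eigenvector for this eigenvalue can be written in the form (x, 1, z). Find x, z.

We need (C + 7I)v = 0.
C + 7I = [[13, 39, 26], [0, -8, -4], [0, 12, 6]].
Row 1: (13)·x + (39)·1 + (26)·z = 0
Row 2: (0)·x + (-8)·1 + (-4)·z = 0
Row 3: (0)·x + (12)·1 + (6)·z = 0
Solving gives x = 1, z = -2.
Check: C·(1, 1, -2) = (-7, -7, 14) = -7·(1, 1, -2).

1, -2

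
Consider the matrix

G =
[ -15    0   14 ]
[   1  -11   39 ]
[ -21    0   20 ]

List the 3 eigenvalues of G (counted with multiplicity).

Compute the characteristic polynomial p(s) = det(sI - G).
Cofactor expansion gives p(s) = s^3 + 6s^2 - 61s - 66.
Try s = -1: p(-1) = 0, so -1 is a root.
Factor out (s + 1): p(s) = (s + 1)·(s^2 + 5s - 66).
The quadratic factors as (s + 11)·(s - 6).
Eigenvalues: -11, -1, 6.

-11, -1, 6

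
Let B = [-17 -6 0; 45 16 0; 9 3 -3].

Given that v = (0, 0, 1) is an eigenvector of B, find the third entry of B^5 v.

-243

First find the eigenvalue: Bv = (0, 0, -3) = -3·(0, 0, 1), so λ = -3.
Then B^5 v = λ^5·v = (-3)^5·(0, 0, 1) = -243·(0, 0, 1) = (0, 0, -243).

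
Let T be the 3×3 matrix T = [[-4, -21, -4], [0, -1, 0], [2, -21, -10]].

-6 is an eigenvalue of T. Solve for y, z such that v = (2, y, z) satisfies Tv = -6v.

We need (T + 6I)v = 0.
T + 6I = [[2, -21, -4], [0, 5, 0], [2, -21, -4]].
Row 1: (2)·2 + (-21)·y + (-4)·z = 0
Row 2: (0)·2 + (5)·y + (0)·z = 0
Row 3: (2)·2 + (-21)·y + (-4)·z = 0
Solving gives y = 0, z = 1.
Check: T·(2, 0, 1) = (-12, 0, -6) = -6·(2, 0, 1).

0, 1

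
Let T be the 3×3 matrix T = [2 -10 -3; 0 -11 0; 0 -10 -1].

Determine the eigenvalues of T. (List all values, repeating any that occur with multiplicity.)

-11, -1, 2

The characteristic polynomial is p(s) = det(sI - T).
Cofactor expansion gives p(s) = s^3 + 10s^2 - 13s - 22.
Since p(-1) = 0, s = -1 is a root.
Factor out (s + 1): p(s) = (s + 1)·(s^2 + 9s - 22).
The quadratic factors as (s + 11)·(s - 2).
Eigenvalues: -11, -1, 2.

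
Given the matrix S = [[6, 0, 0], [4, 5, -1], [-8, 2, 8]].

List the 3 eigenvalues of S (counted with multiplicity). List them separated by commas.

Compute the characteristic polynomial p(t) = det(tI - S).
Cofactor expansion gives p(t) = t^3 - 19t^2 + 120t - 252.
Try t = 6: p(6) = 0, so 6 is a root.
Dividing by (t - 6) leaves t^2 - 13t + 42.
The quadratic factors as (t - 6)·(t - 7).
Eigenvalues: 6, 6, 7.

6, 6, 7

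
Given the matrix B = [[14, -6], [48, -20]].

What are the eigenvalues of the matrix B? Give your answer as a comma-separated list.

-4, -2

det(B - lambda·I) = (14 - lambda)(-20 - lambda) - (-6)·(48) = lambda^2 + 6·lambda + 8.
This factors as (lambda + 4)·(lambda + 2) = 0.
Eigenvalues: -4, -2.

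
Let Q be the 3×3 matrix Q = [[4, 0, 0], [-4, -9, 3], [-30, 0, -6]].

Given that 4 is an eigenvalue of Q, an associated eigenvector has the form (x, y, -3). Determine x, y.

1, -1

We need (Q - 4I)v = 0.
Q - 4I = [[0, 0, 0], [-4, -13, 3], [-30, 0, -10]].
Row 1: (0)·x + (0)·y + (0)·-3 = 0
Row 2: (-4)·x + (-13)·y + (3)·-3 = 0
Row 3: (-30)·x + (0)·y + (-10)·-3 = 0
Solving gives x = 1, y = -1.
Check: Q·(1, -1, -3) = (4, -4, -12) = 4·(1, -1, -3).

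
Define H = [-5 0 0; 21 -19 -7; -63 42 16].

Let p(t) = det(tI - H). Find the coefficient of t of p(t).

5

p(t) = t^3 + 8t^2 + 5t - 50.
The coefficient of t is 5.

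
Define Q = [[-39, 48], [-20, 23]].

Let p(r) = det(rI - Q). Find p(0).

p(0) = det(0·I − Q) = det(−Q) = (−1)^2·det(Q).
det(Q) = 63, so p(0) = 63.

63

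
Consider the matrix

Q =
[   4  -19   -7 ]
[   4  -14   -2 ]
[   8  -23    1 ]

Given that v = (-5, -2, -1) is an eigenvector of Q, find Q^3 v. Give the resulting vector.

First find the eigenvalue: Qv = (25, 10, 5) = -5·(-5, -2, -1), so λ = -5.
Then Q^3 v = λ^3·v = (-5)^3·(-5, -2, -1) = -125·(-5, -2, -1) = (625, 250, 125).

(625, 250, 125)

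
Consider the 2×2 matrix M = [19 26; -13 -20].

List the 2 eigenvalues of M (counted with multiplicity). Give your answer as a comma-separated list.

-7, 6

det(M - rI) = (19 - r)(-20 - r) - (26)·(-13) = r^2 + r - 42.
This factors as (r + 7)·(r - 6) = 0.
Eigenvalues: -7, 6.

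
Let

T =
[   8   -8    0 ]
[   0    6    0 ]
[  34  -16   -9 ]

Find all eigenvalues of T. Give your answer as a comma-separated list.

The characteristic polynomial is p(lambda) = det(lambda·I - T).
Expanding along the first row, p(lambda) = lambda^3 - 5·lambda^2 - 78·lambda + 432.
Since p(6) = 0, lambda = 6 is a root.
Dividing by (lambda - 6) leaves lambda^2 + lambda - 72.
The quadratic factors as (lambda + 9)·(lambda - 8).
Eigenvalues: -9, 6, 8.

-9, 6, 8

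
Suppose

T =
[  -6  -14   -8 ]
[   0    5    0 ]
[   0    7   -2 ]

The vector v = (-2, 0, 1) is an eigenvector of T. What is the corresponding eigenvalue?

Compute Tv: T·(-2, 0, 1) = (4, 0, -2).
Since Tv = λv, compare component 1: 4 = λ·-2, so λ = -2.

-2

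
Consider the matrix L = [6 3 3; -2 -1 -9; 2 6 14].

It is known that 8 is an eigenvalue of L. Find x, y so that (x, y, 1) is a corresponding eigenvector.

0, -1

We need (L - 8I)v = 0.
L - 8I = [[-2, 3, 3], [-2, -9, -9], [2, 6, 6]].
Row 1: (-2)·x + (3)·y + (3)·1 = 0
Row 2: (-2)·x + (-9)·y + (-9)·1 = 0
Row 3: (2)·x + (6)·y + (6)·1 = 0
Solving gives x = 0, y = -1.
Check: L·(0, -1, 1) = (0, -8, 8) = 8·(0, -1, 1).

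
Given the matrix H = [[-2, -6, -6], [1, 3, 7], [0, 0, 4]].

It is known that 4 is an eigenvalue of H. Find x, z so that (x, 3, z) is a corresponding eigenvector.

-4, 1

We need (H - 4I)v = 0.
H - 4I = [[-6, -6, -6], [1, -1, 7], [0, 0, 0]].
Row 1: (-6)·x + (-6)·3 + (-6)·z = 0
Row 2: (1)·x + (-1)·3 + (7)·z = 0
Row 3: (0)·x + (0)·3 + (0)·z = 0
Solving gives x = -4, z = 1.
Check: H·(-4, 3, 1) = (-16, 12, 4) = 4·(-4, 3, 1).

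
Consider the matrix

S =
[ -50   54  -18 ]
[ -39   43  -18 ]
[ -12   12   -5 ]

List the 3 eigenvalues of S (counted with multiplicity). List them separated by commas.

-11, -5, 4

Set up det(tI - S) = 0.
Expanding the 3×3 determinant: p(t) = t^3 + 12t^2 - 9t - 220.
Try t = 4: p(4) = 0, so 4 is a root.
Dividing by (t - 4) leaves t^2 + 16t + 55.
The quadratic factors as (t + 11)·(t + 5).
Eigenvalues: -11, -5, 4.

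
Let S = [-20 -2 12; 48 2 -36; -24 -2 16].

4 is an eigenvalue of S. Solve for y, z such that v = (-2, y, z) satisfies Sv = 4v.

6, -3

We need (S - 4I)v = 0.
S - 4I = [[-24, -2, 12], [48, -2, -36], [-24, -2, 12]].
Row 1: (-24)·-2 + (-2)·y + (12)·z = 0
Row 2: (48)·-2 + (-2)·y + (-36)·z = 0
Row 3: (-24)·-2 + (-2)·y + (12)·z = 0
Solving gives y = 6, z = -3.
Check: S·(-2, 6, -3) = (-8, 24, -12) = 4·(-2, 6, -3).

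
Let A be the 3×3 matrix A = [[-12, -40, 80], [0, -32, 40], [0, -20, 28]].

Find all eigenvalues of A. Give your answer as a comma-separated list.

Set up det(λI - A) = 0.
Expanding along the first row, p(λ) = λ^3 + 16λ^2 - 48λ - 1152.
Try λ = 8: p(8) = 0, so 8 is a root.
Dividing by (λ - 8) leaves λ^2 + 24λ + 144.
The quadratic factor is (λ + 12)^2.
Eigenvalues: -12, -12, 8.

-12, -12, 8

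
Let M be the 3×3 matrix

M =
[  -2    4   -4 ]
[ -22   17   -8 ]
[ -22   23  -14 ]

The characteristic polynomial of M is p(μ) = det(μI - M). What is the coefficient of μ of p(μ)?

p(μ) = μ^3 - μ^2 - 60μ - 108.
The coefficient of μ is -60.

-60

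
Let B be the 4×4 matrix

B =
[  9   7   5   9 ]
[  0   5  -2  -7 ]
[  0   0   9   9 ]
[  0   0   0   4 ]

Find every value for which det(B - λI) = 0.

B is upper triangular, so its eigenvalues are the diagonal entries.
Diagonal: 9, 5, 9, 4.

4, 5, 9, 9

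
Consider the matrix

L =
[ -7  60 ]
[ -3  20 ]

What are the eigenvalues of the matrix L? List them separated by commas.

det(L - sI) = (-7 - s)(20 - s) - (60)·(-3) = s^2 - 13s + 40.
This factors as (s - 5)·(s - 8) = 0.
Eigenvalues: 5, 8.

5, 8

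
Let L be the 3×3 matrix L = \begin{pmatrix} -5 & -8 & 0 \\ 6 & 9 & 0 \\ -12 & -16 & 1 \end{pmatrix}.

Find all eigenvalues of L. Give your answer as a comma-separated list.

Compute the characteristic polynomial p(λ) = det(λI - L).
Expanding along the first row, p(λ) = λ^3 - 5λ^2 + 7λ - 3.
Try λ = 1: p(1) = 0, so 1 is a root.
Factor out (λ - 1): p(λ) = (λ - 1)·(λ^2 - 4λ + 3).
The quadratic factors as (λ - 1)·(λ - 3).
Eigenvalues: 1, 1, 3.

1, 1, 3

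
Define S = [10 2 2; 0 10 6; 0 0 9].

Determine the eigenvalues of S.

S is upper triangular, so its eigenvalues are the diagonal entries.
Diagonal: 10, 10, 9.

9, 10, 10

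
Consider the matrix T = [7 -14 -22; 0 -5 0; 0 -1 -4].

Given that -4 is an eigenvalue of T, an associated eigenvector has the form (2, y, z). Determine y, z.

0, 1

We need (T + 4I)v = 0.
T + 4I = [[11, -14, -22], [0, -1, 0], [0, -1, 0]].
Row 1: (11)·2 + (-14)·y + (-22)·z = 0
Row 2: (0)·2 + (-1)·y + (0)·z = 0
Row 3: (0)·2 + (-1)·y + (0)·z = 0
Solving gives y = 0, z = 1.
Check: T·(2, 0, 1) = (-8, 0, -4) = -4·(2, 0, 1).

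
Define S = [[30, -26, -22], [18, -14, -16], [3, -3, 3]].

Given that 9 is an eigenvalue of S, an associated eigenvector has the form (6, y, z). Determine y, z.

We need (S - 9I)v = 0.
S - 9I = [[21, -26, -22], [18, -23, -16], [3, -3, -6]].
Row 1: (21)·6 + (-26)·y + (-22)·z = 0
Row 2: (18)·6 + (-23)·y + (-16)·z = 0
Row 3: (3)·6 + (-3)·y + (-6)·z = 0
Solving gives y = 4, z = 1.
Check: S·(6, 4, 1) = (54, 36, 9) = 9·(6, 4, 1).

4, 1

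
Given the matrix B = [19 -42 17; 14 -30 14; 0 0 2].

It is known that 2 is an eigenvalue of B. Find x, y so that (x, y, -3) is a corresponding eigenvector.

We need (B - 2I)v = 0.
B - 2I = [[17, -42, 17], [14, -32, 14], [0, 0, 0]].
Row 1: (17)·x + (-42)·y + (17)·-3 = 0
Row 2: (14)·x + (-32)·y + (14)·-3 = 0
Row 3: (0)·x + (0)·y + (0)·-3 = 0
Solving gives x = 3, y = 0.
Check: B·(3, 0, -3) = (6, 0, -6) = 2·(3, 0, -3).

3, 0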